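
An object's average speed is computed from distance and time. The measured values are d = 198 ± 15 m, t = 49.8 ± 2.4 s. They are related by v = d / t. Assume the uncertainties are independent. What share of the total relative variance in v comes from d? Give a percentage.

71.2%

(δv/v)² = (1·δd/d)² + (-1·δt/t)²
  d term: (1×0.0758)² = 0.00574
  t term: (-1×0.0482)² = 0.00232
Total = 0.00806. Share from d = 0.00574/0.00806 = 0.712.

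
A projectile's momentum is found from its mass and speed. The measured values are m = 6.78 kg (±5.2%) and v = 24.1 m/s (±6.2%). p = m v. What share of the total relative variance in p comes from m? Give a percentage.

41.3%

(δp/p)² = (1·δm/m)² + (1·δv/v)²
  m term: (1×0.0520)² = 0.00270
  v term: (1×0.0620)² = 0.00384
Total = 0.00655. Share from m = 0.00270/0.00655 = 0.413.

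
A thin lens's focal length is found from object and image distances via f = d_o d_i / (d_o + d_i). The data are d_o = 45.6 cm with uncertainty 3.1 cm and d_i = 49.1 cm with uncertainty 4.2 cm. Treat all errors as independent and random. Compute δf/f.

0.0542

∂f/∂d_o = (d_i/(d_o+d_i))² = 0.269;  ∂f/∂d_i = (d_o/(d_o+d_i))² = 0.232
δf = √((∂f/∂d_o · δd_o)² + (∂f/∂d_i · δd_i)²) = √(0.694 + 0.948) = 1.28 cm
f = 23.6 cm, so δf/f = 1.28/23.6 = 0.0542.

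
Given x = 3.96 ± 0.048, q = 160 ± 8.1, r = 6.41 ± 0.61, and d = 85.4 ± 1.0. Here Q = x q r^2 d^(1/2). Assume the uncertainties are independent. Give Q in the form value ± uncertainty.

(2.41 ± 0.475) × 10^5

Products/powers → add relative errors in quadrature, weighted by exponent:
  (1·δx/x)² = (1×0.0121)² = 0.000147;  (1·δq/q)² = (1×0.0506)² = 0.00256;  (2·δr/r)² = (2×0.0952)² = 0.0362;  (½·δd/d)² = (0.5×0.0117)² = 3.43e-05
δQ/Q = √(0.0390) = 0.197
Q = 2.41e+05, so δQ = 0.197 × 2.41e+05 = 47500.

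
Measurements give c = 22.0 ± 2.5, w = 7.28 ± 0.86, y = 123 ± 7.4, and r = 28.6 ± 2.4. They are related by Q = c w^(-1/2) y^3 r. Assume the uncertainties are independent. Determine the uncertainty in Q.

1.03e+08

Relative error in a monomial: (δQ/Q)² = Σ (nᵢ · δxᵢ/xᵢ)².
  (1·δc/c)² = (1×0.114)² = 0.0129;  (−½·δw/w)² = (-0.5×0.118)² = 0.00349;  (3·δy/y)² = (3×0.0602)² = 0.0326;  (1·δr/r)² = (1×0.0839)² = 0.00704
δQ/Q = √(0.0560) = 0.237
Q = 4.34e+08, so δQ = 0.237 × 4.34e+08 = 1.03e+08.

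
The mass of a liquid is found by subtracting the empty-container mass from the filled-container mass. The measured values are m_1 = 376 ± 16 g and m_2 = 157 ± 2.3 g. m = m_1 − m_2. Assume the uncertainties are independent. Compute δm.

16.2 g

m is a linear combination, so absolute uncertainties add in quadrature:
  (δm_1)² = 256;  (δm_2)² = 5.29
δm = √(261) = 16.2 g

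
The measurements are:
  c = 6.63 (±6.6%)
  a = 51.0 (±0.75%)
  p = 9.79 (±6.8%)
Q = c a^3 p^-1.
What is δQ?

8750

Q is a product of powers, so relative uncertainties combine in quadrature:
  (1·δc/c)² = (1×0.0660)² = 0.00436;  (3·δa/a)² = (3×0.00750)² = 0.000506;  (-1·δp/p)² = (-1×0.0680)² = 0.00462
δQ/Q = √(0.00949) = 0.0974
Q = 89800, so δQ = 0.0974 × 89800 = 8750.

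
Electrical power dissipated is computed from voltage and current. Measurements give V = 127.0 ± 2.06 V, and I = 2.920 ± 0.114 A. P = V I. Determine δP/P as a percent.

4.23%

P is a product of powers, so relative uncertainties combine in quadrature:
  (1·δV/V)² = (1×0.0162)² = 0.000263;  (1·δI/I)² = (1×0.0390)² = 0.00152
δP/P = √(0.00179) = 0.0423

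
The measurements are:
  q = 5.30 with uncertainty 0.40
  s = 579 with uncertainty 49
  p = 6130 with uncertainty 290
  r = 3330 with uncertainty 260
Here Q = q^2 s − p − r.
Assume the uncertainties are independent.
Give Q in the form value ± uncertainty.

Let w = q^2·s = 16300. δw/w = √((2·δq/q)² + (1·δs/s)²) = √(0.0228 + 0.00716) = 0.173, so δw = 2810.
Q = w − p − r: δQ = √(δw² + δp² + δr²) = √(7.92e+06 + 84100 + 67600) = 2840
Q = 6800.

6800 ± 2840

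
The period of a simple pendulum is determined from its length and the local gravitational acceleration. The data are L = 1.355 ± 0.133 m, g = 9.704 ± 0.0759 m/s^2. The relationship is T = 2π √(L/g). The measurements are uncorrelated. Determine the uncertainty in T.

0.116 s

Products/powers → add relative errors in quadrature, weighted by exponent:
  (½·δL/L)² = (0.5×0.0982)² = 0.00241;  (−½·δg/g)² = (-0.5×0.00782)² = 1.53e-05
δT/T = √(0.00242) = 0.0492
T = 2.348 s, so δT = 0.0492 × 2.348 = 0.116 s.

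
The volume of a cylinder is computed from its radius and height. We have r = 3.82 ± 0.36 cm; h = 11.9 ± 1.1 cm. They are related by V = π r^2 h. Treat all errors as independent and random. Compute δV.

115 cm^3

V is a product of powers, so relative uncertainties combine in quadrature:
  (2·δr/r)² = (2×0.0942)² = 0.0355;  (1·δh/h)² = (1×0.0924)² = 0.00854
δV/V = √(0.0441) = 0.210
V = 546 cm^3, so δV = 0.210 × 546 = 115 cm^3.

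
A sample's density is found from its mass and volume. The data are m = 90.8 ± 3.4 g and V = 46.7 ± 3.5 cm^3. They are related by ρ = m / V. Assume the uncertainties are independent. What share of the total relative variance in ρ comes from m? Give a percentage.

20.0%

(δρ/ρ)² = (1·δm/m)² + (-1·δV/V)²
  m term: (1×0.0374)² = 0.00140
  V term: (-1×0.0749)² = 0.00562
Total = 0.00702. Share from m = 0.00140/0.00702 = 0.200.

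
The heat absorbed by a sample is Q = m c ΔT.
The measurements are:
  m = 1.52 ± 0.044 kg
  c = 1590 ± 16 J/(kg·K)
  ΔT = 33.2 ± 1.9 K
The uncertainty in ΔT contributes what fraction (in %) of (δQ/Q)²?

(δQ/Q)² = (1·δm/m)² + (1·δc/c)² + (1·δΔT/ΔT)²
  m term: (1×0.0289)² = 0.000838
  c term: (1×0.0101)² = 0.000101
  ΔT term: (1×0.0572)² = 0.00328
Total = 0.00421. Share from ΔT = 0.00328/0.00421 = 0.777.

77.7%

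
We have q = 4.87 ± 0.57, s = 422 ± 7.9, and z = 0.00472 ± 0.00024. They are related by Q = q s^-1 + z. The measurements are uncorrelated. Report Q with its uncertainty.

Let p = q·s^-1 = 0.0115. δp/p = √((1·δq/q)² + (-1·δs/s)²) = √(0.0137 + 0.000350) = 0.119, so δp = 0.00137.
Q = p + z: δQ = √(δp² + δz²) = √(1.87e-06 + 5.76e-08) = 0.00139
Q = 0.0163.

0.0163 ± 0.00139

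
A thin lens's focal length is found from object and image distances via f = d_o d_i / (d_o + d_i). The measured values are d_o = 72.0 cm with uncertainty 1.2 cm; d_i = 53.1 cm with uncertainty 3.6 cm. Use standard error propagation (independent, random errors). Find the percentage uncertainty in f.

∂f/∂d_o = (d_i/(d_o+d_i))² = 0.180;  ∂f/∂d_i = (d_o/(d_o+d_i))² = 0.331
δf = √((∂f/∂d_o · δd_o)² + (∂f/∂d_i · δd_i)²) = √(0.0467 + 1.42) = 1.21 cm
f = 30.6 cm, so δf/f = 1.21/30.6 = 0.0397.

3.97%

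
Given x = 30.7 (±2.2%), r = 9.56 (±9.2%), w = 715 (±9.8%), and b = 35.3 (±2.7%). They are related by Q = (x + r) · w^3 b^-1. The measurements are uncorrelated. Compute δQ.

1.24e+08

Let u = x + r = 40.3. δu = √(δx² + δr²) = √(0.456 + 0.774) = 1.11, so δu/u = 0.0275.
Q is then a monomial in u, w, b:
δQ/Q = √((δu/u)² + (3·δw/w)² + (-1·δb/b)²) = √(0.000759 + 0.0864 + 0.000729) = 0.297
Q = 4.17e+08, so δQ = 0.297 × 4.17e+08 = 1.24e+08.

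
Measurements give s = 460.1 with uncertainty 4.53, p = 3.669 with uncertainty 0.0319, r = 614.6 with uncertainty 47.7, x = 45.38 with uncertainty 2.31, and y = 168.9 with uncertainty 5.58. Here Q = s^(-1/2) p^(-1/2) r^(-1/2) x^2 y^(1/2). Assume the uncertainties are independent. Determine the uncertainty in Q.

Since Q is a product/quotient, work with relative uncertainties:
  (−½·δs/s)² = (-0.5×0.00985)² = 2.42e-05;  (−½·δp/p)² = (-0.5×0.00869)² = 1.89e-05;  (−½·δr/r)² = (-0.5×0.0776)² = 0.00151;  (2·δx/x)² = (2×0.0509)² = 0.0104;  (½·δy/y)² = (0.5×0.0330)² = 0.000273
δQ/Q = √(0.0122) = 0.110
Q = 26.28, so δQ = 0.110 × 26.28 = 2.90.

2.90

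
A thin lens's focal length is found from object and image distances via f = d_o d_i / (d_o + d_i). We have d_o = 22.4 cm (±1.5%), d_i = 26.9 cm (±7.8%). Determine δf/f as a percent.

3.64%

∂f/∂d_o = (d_i/(d_o+d_i))² = 0.298;  ∂f/∂d_i = (d_o/(d_o+d_i))² = 0.206
δf = √((∂f/∂d_o · δd_o)² + (∂f/∂d_i · δd_i)²) = √(0.0100 + 0.188) = 0.445 cm
f = 12.2 cm, so δf/f = 0.445/12.2 = 0.0364.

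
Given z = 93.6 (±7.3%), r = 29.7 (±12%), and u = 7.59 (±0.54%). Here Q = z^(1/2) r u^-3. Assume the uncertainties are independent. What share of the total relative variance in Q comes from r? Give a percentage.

90.0%

(δQ/Q)² = (½·δz/z)² + (1·δr/r)² + (-3·δu/u)²
  z term: (0.5×0.0730)² = 0.00133
  r term: (1×0.120)² = 0.0144
  u term: (-3×0.00540)² = 0.000262
Total = 0.0160. Share from r = 0.0144/0.0160 = 0.900.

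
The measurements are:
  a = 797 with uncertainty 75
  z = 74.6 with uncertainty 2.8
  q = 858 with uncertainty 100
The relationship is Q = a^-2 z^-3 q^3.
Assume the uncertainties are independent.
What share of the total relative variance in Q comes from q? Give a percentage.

71.8%

(δQ/Q)² = (-2·δa/a)² + (-3·δz/z)² + (3·δq/q)²
  a term: (-2×0.0941)² = 0.0354
  z term: (-3×0.0375)² = 0.0127
  q term: (3×0.117)² = 0.122
Total = 0.170. Share from q = 0.122/0.170 = 0.718.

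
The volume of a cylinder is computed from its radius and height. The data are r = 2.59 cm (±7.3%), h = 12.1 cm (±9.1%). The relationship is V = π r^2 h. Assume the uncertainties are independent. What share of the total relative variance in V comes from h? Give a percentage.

28.0%

(δV/V)² = (2·δr/r)² + (1·δh/h)²
  r term: (2×0.0730)² = 0.0213
  h term: (1×0.0910)² = 0.00828
Total = 0.0296. Share from h = 0.00828/0.0296 = 0.280.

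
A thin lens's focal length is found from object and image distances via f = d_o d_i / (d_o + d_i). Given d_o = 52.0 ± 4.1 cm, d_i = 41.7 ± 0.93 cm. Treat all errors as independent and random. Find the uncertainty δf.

0.861 cm

∂f/∂d_o = (d_i/(d_o+d_i))² = 0.198;  ∂f/∂d_i = (d_o/(d_o+d_i))² = 0.308
δf = √((∂f/∂d_o · δd_o)² + (∂f/∂d_i · δd_i)²) = √(0.659 + 0.0820) = 0.861 cm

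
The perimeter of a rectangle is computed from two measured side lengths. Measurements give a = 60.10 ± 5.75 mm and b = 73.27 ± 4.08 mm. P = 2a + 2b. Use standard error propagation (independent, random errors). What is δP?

Each term contributes (cᵢ δxᵢ)² to (δP)²:
  (2·δa)² = 132;  (2·δb)² = 66.6
δP = √(199) = 14.1 mm

14.1 mm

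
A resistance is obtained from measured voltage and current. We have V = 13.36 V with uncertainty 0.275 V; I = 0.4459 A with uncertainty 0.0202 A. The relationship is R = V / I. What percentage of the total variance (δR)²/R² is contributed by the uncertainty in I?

82.9%

(δR/R)² = (1·δV/V)² + (-1·δI/I)²
  V term: (1×0.0206)² = 0.000424
  I term: (-1×0.0453)² = 0.00205
Total = 0.00248. Share from I = 0.00205/0.00248 = 0.829.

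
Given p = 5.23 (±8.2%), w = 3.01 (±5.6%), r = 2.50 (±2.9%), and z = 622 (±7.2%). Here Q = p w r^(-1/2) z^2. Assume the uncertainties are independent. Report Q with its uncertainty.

(3.85 ± 0.676) × 10^6

Relative error in a monomial: (δQ/Q)² = Σ (nᵢ · δxᵢ/xᵢ)².
  (1·δp/p)² = (1×0.0820)² = 0.00672;  (1·δw/w)² = (1×0.0560)² = 0.00314;  (−½·δr/r)² = (-0.5×0.0290)² = 0.000210;  (2·δz/z)² = (2×0.0720)² = 0.0207
δQ/Q = √(0.0308) = 0.176
Q = 3.85e+06, so δQ = 0.176 × 3.85e+06 = 6.76e+05.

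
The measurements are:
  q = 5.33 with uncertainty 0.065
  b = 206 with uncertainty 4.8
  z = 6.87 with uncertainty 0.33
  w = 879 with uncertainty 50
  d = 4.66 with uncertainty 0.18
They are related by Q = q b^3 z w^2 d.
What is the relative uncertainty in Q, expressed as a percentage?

14.8%

Each factor contributes (exponent × relative error)² to (δQ/Q)²:
  (1·δq/q)² = (1×0.0122)² = 0.000149;  (3·δb/b)² = (3×0.0233)² = 0.00489;  (1·δz/z)² = (1×0.0480)² = 0.00231;  (2·δw/w)² = (2×0.0569)² = 0.0129;  (1·δd/d)² = (1×0.0386)² = 0.00149
δQ/Q = √(0.0218) = 0.148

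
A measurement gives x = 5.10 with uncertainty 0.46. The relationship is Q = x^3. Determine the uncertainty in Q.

Q is a product of powers, so relative uncertainties combine in quadrature:
  (3·δx/x)² = (3×0.0902)² = 0.0732
δQ/Q = √(0.0732) = 0.271
Q = 133, so δQ = 0.271 × 133 = 35.9.

35.9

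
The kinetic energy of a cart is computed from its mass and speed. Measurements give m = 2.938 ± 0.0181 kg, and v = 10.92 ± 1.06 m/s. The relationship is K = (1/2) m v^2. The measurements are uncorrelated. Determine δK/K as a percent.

19.4%

K is a product of powers, so relative uncertainties combine in quadrature:
  (1·δm/m)² = (1×0.00616)² = 3.8e-05;  (2·δv/v)² = (2×0.0971)² = 0.0377
δK/K = √(0.0377) = 0.194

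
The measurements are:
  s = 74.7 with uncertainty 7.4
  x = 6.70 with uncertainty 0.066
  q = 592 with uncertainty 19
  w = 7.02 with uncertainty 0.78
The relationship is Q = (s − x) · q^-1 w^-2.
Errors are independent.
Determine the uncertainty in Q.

Let u = s − x = 68.0. δu = √(δs² + δx²) = √(54.8 + 0.00436) = 7.40, so δu/u = 0.109.
Q is then a monomial in u, q, w:
δQ/Q = √((δu/u)² + (-1·δq/q)² + (-2·δw/w)²) = √(0.0118 + 0.00103 + 0.0494) = 0.250
Q = 0.00233, so δQ = 0.250 × 0.00233 = 0.000582.

0.000582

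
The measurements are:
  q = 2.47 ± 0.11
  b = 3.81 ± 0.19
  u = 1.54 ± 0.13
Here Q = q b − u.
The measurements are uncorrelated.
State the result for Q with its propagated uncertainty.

7.87 ± 0.642

Let p = q·b = 9.41. δp/p = √((1·δq/q)² + (1·δb/b)²) = √(0.00198 + 0.00249) = 0.0669, so δp = 0.629.
Q = p − u: δQ = √(δp² + δu²) = √(0.396 + 0.0169) = 0.642
Q = 7.87.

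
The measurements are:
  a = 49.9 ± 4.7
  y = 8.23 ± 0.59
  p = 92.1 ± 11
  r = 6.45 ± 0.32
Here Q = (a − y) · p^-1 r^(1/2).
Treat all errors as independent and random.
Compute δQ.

0.192

Let u = a − y = 41.7. δu = √(δa² + δy²) = √(22.1 + 0.348) = 4.74, so δu/u = 0.114.
Q is then a monomial in u, p, r:
δQ/Q = √((δu/u)² + (-1·δp/p)² + (½·δr/r)²) = √(0.0129 + 0.0143 + 0.000615) = 0.167
Q = 1.15, so δQ = 0.167 × 1.15 = 0.192.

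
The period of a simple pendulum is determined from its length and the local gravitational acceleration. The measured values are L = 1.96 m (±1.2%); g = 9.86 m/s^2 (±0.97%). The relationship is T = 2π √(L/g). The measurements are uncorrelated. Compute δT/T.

0.00772

Each factor contributes (exponent × relative error)² to (δT/T)²:
  (½·δL/L)² = (0.5×0.0120)² = 3.6e-05;  (−½·δg/g)² = (-0.5×0.00970)² = 2.35e-05
δT/T = √(5.95e-05) = 0.00772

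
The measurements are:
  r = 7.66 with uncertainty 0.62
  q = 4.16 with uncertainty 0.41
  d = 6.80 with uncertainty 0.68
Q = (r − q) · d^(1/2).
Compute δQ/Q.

0.218

Let u = r − q = 3.50. δu = √(δr² + δq²) = √(0.384 + 0.168) = 0.743, so δu/u = 0.212.
Q is then a monomial in u, d:
δQ/Q = √((δu/u)² + (½·δd/d)²) = √(0.0451 + 0.00250) = 0.218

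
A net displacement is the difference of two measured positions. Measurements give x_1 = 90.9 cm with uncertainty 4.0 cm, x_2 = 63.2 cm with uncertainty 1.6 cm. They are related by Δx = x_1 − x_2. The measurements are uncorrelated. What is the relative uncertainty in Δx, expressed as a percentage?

Sums and differences: (δΔx)² = Σ (cᵢ δxᵢ)².
  (δx_1)² = 16.0;  (δx_2)² = 2.56
δΔx = √(18.6) = 4.31 cm
Δx = 27.7 cm, so δΔx/Δx = 4.31/27.7 = 0.156.

15.6%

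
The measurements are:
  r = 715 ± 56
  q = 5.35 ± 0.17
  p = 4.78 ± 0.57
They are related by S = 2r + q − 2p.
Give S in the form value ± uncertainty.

Sums and differences: (δS)² = Σ (cᵢ δxᵢ)².
  (2·δr)² = 12500;  (δq)² = 0.0289;  (2·δp)² = 1.30
δS = √(12500) = 112
S = 1430.

1430 ± 112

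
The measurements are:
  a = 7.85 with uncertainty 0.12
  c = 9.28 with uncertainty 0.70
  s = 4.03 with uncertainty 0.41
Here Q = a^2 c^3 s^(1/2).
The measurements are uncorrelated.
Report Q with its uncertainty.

98900 ± 23100

Each factor contributes (exponent × relative error)² to (δQ/Q)²:
  (2·δa/a)² = (2×0.0153)² = 0.000935;  (3·δc/c)² = (3×0.0754)² = 0.0512;  (½·δs/s)² = (0.5×0.102)² = 0.00259
δQ/Q = √(0.0547) = 0.234
Q = 98900, so δQ = 0.234 × 98900 = 23100.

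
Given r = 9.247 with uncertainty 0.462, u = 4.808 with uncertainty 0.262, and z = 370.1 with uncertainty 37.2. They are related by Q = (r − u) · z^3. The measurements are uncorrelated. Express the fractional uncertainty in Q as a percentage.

32.4%

Let w = r − u = 4.439. δw = √(δr² + δu²) = √(0.213 + 0.0686) = 0.531, so δw/w = 0.120.
Q is then a monomial in w, z:
δQ/Q = √((δw/w)² + (3·δz/z)²) = √(0.0143 + 0.0909) = 0.324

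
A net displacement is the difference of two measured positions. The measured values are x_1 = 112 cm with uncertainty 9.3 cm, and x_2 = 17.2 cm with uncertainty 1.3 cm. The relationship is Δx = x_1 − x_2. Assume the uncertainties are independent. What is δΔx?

Each term contributes (cᵢ δxᵢ)² to (δΔx)²:
  (δx_1)² = 86.5;  (δx_2)² = 1.69
δΔx = √(88.2) = 9.39 cm

9.39 cm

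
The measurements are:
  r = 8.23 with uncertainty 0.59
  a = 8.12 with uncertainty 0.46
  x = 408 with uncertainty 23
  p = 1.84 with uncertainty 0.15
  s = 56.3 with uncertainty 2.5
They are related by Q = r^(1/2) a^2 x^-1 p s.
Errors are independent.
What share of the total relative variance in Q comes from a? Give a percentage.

(δQ/Q)² = (½·δr/r)² + (2·δa/a)² + (-1·δx/x)² + (1·δp/p)² + (1·δs/s)²
  r term: (0.5×0.0717)² = 0.00128
  a term: (2×0.0567)² = 0.0128
  x term: (-1×0.0564)² = 0.00318
  p term: (1×0.0815)² = 0.00665
  s term: (1×0.0444)² = 0.00197
Total = 0.0259. Share from a = 0.0128/0.0259 = 0.495.

49.5%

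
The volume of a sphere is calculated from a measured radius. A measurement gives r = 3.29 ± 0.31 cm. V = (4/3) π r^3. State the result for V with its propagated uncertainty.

V ∝ r^3, so δV/V = |3| · δr/r = 3 × 0.0942 = 0.283.
V = 149 cm^3, so δV = 0.283 × 149 = 42.2 cm^3.

149 ± 42.2 cm^3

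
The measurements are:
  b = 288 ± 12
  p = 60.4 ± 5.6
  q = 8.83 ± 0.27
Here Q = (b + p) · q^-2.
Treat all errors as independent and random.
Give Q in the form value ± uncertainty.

4.47 ± 0.322

Let u = b + p = 348. δu = √(δb² + δp²) = √(144 + 31.4) = 13.2, so δu/u = 0.0380.
Q is then a monomial in u, q:
δQ/Q = √((δu/u)² + (-2·δq/q)²) = √(0.00144 + 0.00374) = 0.0720
Q = 4.47, so δQ = 0.0720 × 4.47 = 0.322.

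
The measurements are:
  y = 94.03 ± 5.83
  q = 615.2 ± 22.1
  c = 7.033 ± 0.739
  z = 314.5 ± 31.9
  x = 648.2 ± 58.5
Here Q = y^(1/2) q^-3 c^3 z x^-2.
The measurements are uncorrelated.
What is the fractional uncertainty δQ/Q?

Since Q is a product/quotient, work with relative uncertainties:
  (½·δy/y)² = (0.5×0.0620)² = 0.000961;  (-3·δq/q)² = (-3×0.0359)² = 0.0116;  (3·δc/c)² = (3×0.105)² = 0.0994;  (1·δz/z)² = (1×0.101)² = 0.0103;  (-2·δx/x)² = (-2×0.0902)² = 0.0326
δQ/Q = √(0.155) = 0.393

0.393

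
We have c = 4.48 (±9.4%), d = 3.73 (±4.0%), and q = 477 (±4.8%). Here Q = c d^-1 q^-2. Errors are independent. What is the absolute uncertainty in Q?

Q is a product of powers, so relative uncertainties combine in quadrature:
  (1·δc/c)² = (1×0.0940)² = 0.00884;  (-1·δd/d)² = (-1×0.0400)² = 0.00160;  (-2·δq/q)² = (-2×0.0480)² = 0.00922
δQ/Q = √(0.0197) = 0.140
Q = 5.28e-06, so δQ = 0.140 × 5.28e-06 = 7.4e-07.

7.4e-07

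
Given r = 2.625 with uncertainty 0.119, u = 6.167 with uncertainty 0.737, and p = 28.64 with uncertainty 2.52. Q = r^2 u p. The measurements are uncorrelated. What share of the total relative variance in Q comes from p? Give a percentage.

25.6%

(δQ/Q)² = (2·δr/r)² + (1·δu/u)² + (1·δp/p)²
  r term: (2×0.0453)² = 0.00822
  u term: (1×0.120)² = 0.0143
  p term: (1×0.0880)² = 0.00774
Total = 0.0302. Share from p = 0.00774/0.0302 = 0.256.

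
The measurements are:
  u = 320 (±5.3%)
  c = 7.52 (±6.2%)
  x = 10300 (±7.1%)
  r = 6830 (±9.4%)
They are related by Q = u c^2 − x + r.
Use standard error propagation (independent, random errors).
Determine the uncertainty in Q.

Let p = u·c^2 = 18100. δp/p = √((1·δu/u)² + (2·δc/c)²) = √(0.00281 + 0.0154) = 0.135, so δp = 2440.
Q = p − x + r: δQ = √(δp² + δx² + δr²) = √(5.96e+06 + 5.35e+05 + 4.12e+05) = 2630

2630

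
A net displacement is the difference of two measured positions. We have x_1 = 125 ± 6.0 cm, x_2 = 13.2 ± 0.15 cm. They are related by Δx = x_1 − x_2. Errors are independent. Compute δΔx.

6.00 cm

Sums and differences: (δΔx)² = Σ (cᵢ δxᵢ)².
  (δx_1)² = 36.0;  (δx_2)² = 0.0225
δΔx = √(36.0) = 6.00 cm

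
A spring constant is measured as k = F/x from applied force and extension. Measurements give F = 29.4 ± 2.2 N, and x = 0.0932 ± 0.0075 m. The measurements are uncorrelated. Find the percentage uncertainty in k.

k is a product of powers, so relative uncertainties combine in quadrature:
  (1·δF/F)² = (1×0.0748)² = 0.00560;  (-1·δx/x)² = (-1×0.0805)² = 0.00648
δk/k = √(0.0121) = 0.110

11.0%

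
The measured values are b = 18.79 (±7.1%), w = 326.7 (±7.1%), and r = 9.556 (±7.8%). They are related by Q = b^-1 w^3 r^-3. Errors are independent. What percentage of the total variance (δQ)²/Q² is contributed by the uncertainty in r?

(δQ/Q)² = (-1·δb/b)² + (3·δw/w)² + (-3·δr/r)²
  b term: (-1×0.0710)² = 0.00504
  w term: (3×0.0710)² = 0.0454
  r term: (-3×0.0780)² = 0.0548
Total = 0.105. Share from r = 0.0548/0.105 = 0.521.

52.1%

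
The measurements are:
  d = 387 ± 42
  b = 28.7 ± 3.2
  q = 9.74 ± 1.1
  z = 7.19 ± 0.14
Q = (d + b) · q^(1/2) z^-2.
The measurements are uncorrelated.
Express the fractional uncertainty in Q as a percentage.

12.2%

Let u = d + b = 416. δu = √(δd² + δb²) = √(1760 + 10.2) = 42.1, so δu/u = 0.101.
Q is then a monomial in u, q, z:
δQ/Q = √((δu/u)² + (½·δq/q)² + (-2·δz/z)²) = √(0.0103 + 0.00319 + 0.00152) = 0.122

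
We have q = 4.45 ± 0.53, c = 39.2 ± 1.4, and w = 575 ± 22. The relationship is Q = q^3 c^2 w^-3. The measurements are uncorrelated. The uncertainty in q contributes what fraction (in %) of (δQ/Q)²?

(δQ/Q)² = (3·δq/q)² + (2·δc/c)² + (-3·δw/w)²
  q term: (3×0.119)² = 0.128
  c term: (2×0.0357)² = 0.00510
  w term: (-3×0.0383)² = 0.0132
Total = 0.146. Share from q = 0.128/0.146 = 0.875.

87.5%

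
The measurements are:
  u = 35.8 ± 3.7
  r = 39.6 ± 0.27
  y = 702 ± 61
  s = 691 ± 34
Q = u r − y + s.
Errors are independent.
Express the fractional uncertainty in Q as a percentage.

Let p = u·r = 1420. δp/p = √((1·δu/u)² + (1·δr/r)²) = √(0.0107 + 4.65e-05) = 0.104, so δp = 147.
Q = p − y + s: δQ = √(δp² + δy² + δs²) = √(21600 + 3720 + 1160) = 163
Q = 1410, so δQ/Q = 163/1410 = 0.116.

11.6%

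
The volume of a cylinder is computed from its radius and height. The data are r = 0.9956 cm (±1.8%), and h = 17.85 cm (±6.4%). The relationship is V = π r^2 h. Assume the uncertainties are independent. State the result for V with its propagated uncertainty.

Since V is a product/quotient, work with relative uncertainties:
  (2·δr/r)² = (2×0.0180)² = 0.00130;  (1·δh/h)² = (1×0.0640)² = 0.00410
δV/V = √(0.00539) = 0.0734
V = 55.59 cm^3, so δV = 0.0734 × 55.59 = 4.08 cm^3.

55.59 ± 4.08 cm^3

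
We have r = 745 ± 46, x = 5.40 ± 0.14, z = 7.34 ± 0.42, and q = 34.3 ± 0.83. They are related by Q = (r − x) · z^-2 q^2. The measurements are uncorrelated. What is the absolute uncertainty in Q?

Let u = r − x = 740. δu = √(δr² + δx²) = √(2120 + 0.0196) = 46.0, so δu/u = 0.0622.
Q is then a monomial in u, z, q:
δQ/Q = √((δu/u)² + (-2·δz/z)² + (2·δq/q)²) = √(0.00387 + 0.0131 + 0.00234) = 0.139
Q = 16200, so δQ = 0.139 × 16200 = 2240.

2240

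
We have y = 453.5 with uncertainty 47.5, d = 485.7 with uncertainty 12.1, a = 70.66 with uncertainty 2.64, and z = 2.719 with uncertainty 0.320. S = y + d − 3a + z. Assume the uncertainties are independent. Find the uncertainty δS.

49.7

For a sum/difference, combine absolute errors in quadrature:
  (δy)² = 2260;  (δd)² = 146;  (3·δa)² = 62.7;  (δz)² = 0.102
δS = √(2470) = 49.7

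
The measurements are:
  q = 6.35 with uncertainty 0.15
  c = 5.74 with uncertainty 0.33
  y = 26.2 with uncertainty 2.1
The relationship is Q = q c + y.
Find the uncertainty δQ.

Let p = q·c = 36.4. δp/p = √((1·δq/q)² + (1·δc/c)²) = √(0.000558 + 0.00331) = 0.0622, so δp = 2.27.
Q = p + y: δQ = √(δp² + δy²) = √(5.13 + 4.41) = 3.09

3.09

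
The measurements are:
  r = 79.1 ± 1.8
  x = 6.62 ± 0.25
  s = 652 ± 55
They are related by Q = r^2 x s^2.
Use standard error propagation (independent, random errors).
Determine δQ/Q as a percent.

Since Q is a product/quotient, work with relative uncertainties:
  (2·δr/r)² = (2×0.0228)² = 0.00207;  (1·δx/x)² = (1×0.0378)² = 0.00143;  (2·δs/s)² = (2×0.0844)² = 0.0285
δQ/Q = √(0.0320) = 0.179

17.9%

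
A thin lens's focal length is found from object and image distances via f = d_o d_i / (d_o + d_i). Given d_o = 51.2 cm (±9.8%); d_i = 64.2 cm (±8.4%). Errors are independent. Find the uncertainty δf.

1.88 cm

∂f/∂d_o = (d_i/(d_o+d_i))² = 0.309;  ∂f/∂d_i = (d_o/(d_o+d_i))² = 0.197
δf = √((∂f/∂d_o · δd_o)² + (∂f/∂d_i · δd_i)²) = √(2.41 + 1.13) = 1.88 cm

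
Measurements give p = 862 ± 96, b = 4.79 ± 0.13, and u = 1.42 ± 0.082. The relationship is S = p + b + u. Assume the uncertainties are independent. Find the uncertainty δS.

Absolute uncertainties add in quadrature for a linear combination:
  (δp)² = 9220;  (δb)² = 0.0169;  (δu)² = 0.00672
δS = √(9220) = 96.0

96.0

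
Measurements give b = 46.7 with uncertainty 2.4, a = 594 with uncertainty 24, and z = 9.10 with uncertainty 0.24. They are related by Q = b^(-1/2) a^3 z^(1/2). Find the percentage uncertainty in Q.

Since Q is a product/quotient, work with relative uncertainties:
  (−½·δb/b)² = (-0.5×0.0514)² = 0.000660;  (3·δa/a)² = (3×0.0404)² = 0.0147;  (½·δz/z)² = (0.5×0.0264)² = 0.000174
δQ/Q = √(0.0155) = 0.125

12.5%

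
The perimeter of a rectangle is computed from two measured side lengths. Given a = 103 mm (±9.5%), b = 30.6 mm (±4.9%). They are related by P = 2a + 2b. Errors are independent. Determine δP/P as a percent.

For a sum/difference, combine absolute errors in quadrature:
  (2·δa)² = 383;  (2·δb)² = 8.99
δP = √(392) = 19.8 mm
P = 267 mm, so δP/P = 19.8/267 = 0.0741.

7.41%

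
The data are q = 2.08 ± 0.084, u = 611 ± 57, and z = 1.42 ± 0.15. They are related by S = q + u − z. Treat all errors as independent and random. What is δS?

Sums and differences: (δS)² = Σ (cᵢ δxᵢ)².
  (δq)² = 0.00706;  (δu)² = 3250;  (δz)² = 0.0225
δS = √(3250) = 57.0

57.0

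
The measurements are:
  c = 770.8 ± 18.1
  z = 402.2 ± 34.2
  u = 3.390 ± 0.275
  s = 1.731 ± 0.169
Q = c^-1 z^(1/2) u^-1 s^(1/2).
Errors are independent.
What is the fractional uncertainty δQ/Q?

0.106

Relative error in a monomial: (δQ/Q)² = Σ (nᵢ · δxᵢ/xᵢ)².
  (-1·δc/c)² = (-1×0.0235)² = 0.000551;  (½·δz/z)² = (0.5×0.0850)² = 0.00181;  (-1·δu/u)² = (-1×0.0811)² = 0.00658;  (½·δs/s)² = (0.5×0.0976)² = 0.00238
δQ/Q = √(0.0113) = 0.106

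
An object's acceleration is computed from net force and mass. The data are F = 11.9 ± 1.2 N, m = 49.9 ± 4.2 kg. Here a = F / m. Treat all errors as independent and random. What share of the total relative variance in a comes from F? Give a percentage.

(δa/a)² = (1·δF/F)² + (-1·δm/m)²
  F term: (1×0.101)² = 0.0102
  m term: (-1×0.0842)² = 0.00708
Total = 0.0173. Share from F = 0.0102/0.0173 = 0.589.

58.9%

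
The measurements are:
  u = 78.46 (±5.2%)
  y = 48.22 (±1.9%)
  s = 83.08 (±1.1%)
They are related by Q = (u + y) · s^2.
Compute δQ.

Let w = u + y = 126.7. δw = √(δu² + δy²) = √(16.6 + 0.839) = 4.18, so δw/w = 0.0330.
Q is then a monomial in w, s:
δQ/Q = √((δw/w)² + (2·δs/s)²) = √(0.00109 + 0.000484) = 0.0397
Q = 874400, so δQ = 0.0397 × 874400 = 34700.

34700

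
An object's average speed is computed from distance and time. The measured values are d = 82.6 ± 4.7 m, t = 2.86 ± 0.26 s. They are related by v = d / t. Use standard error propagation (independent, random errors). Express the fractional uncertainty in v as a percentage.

Relative error in a monomial: (δv/v)² = Σ (nᵢ · δxᵢ/xᵢ)².
  (1·δd/d)² = (1×0.0569)² = 0.00324;  (-1·δt/t)² = (-1×0.0909)² = 0.00826
δv/v = √(0.0115) = 0.107

10.7%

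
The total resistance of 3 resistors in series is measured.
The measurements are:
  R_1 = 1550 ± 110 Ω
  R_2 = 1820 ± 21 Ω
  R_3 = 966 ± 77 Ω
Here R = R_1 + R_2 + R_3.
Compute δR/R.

Absolute uncertainties add in quadrature for a linear combination:
  (δR_1)² = 12100;  (δR_2)² = 441;  (δR_3)² = 5930
δR = √(18500) = 136 Ω
R = 4340 Ω, so δR/R = 136/4340 = 0.0313.

0.0313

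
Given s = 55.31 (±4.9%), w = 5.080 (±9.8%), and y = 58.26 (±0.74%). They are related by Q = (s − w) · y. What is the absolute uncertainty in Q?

Let u = s − w = 50.23. δu = √(δs² + δw²) = √(7.35 + 0.248) = 2.76, so δu/u = 0.0549.
Q is then a monomial in u, y:
δQ/Q = √((δu/u)² + (1·δy/y)²) = √(0.00301 + 5.48e-05) = 0.0554
Q = 2926, so δQ = 0.0554 × 2926 = 162.

162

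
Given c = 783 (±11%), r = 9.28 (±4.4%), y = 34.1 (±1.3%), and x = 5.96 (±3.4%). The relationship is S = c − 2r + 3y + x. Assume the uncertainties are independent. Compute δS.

Each term contributes (cᵢ δxᵢ)² to (δS)²:
  (δc)² = 7420;  (2·δr)² = 0.667;  (3·δy)² = 1.77;  (δx)² = 0.0411
δS = √(7420) = 86.1

86.1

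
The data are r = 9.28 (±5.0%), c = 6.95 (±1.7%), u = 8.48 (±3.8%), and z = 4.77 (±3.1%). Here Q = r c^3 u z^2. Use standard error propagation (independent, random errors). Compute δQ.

61300

Each factor contributes (exponent × relative error)² to (δQ/Q)²:
  (1·δr/r)² = (1×0.0500)² = 0.00250;  (3·δc/c)² = (3×0.0170)² = 0.00260;  (1·δu/u)² = (1×0.0380)² = 0.00144;  (2·δz/z)² = (2×0.0310)² = 0.00384
δQ/Q = √(0.0104) = 0.102
Q = 6.01e+05, so δQ = 0.102 × 6.01e+05 = 61300.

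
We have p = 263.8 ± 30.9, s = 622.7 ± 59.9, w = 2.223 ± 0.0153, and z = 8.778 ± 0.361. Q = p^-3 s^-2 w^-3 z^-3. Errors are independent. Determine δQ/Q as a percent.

Each factor contributes (exponent × relative error)² to (δQ/Q)²:
  (-3·δp/p)² = (-3×0.117)² = 0.123;  (-2·δs/s)² = (-2×0.0962)² = 0.0370;  (-3·δw/w)² = (-3×0.00688)² = 0.000426;  (-3·δz/z)² = (-3×0.0411)² = 0.0152
δQ/Q = √(0.176) = 0.420

42.0%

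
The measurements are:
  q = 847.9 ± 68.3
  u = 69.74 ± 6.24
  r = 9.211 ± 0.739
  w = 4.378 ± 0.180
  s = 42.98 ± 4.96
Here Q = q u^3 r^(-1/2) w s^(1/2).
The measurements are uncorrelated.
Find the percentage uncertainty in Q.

29.2%

Since Q is a product/quotient, work with relative uncertainties:
  (1·δq/q)² = (1×0.0806)² = 0.00649;  (3·δu/u)² = (3×0.0895)² = 0.0721;  (−½·δr/r)² = (-0.5×0.0802)² = 0.00161;  (1·δw/w)² = (1×0.0411)² = 0.00169;  (½·δs/s)² = (0.5×0.115)² = 0.00333
δQ/Q = √(0.0852) = 0.292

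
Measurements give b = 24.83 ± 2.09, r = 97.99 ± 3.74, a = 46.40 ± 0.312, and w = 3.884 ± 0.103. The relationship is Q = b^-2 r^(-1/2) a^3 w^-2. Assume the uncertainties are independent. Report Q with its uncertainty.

Each factor contributes (exponent × relative error)² to (δQ/Q)²:
  (-2·δb/b)² = (-2×0.0842)² = 0.0283;  (−½·δr/r)² = (-0.5×0.0382)² = 0.000364;  (3·δa/a)² = (3×0.00672)² = 0.000407;  (-2·δw/w)² = (-2×0.0265)² = 0.00281
δQ/Q = √(0.0319) = 0.179
Q = 1.085, so δQ = 0.179 × 1.085 = 0.194.

1.085 ± 0.194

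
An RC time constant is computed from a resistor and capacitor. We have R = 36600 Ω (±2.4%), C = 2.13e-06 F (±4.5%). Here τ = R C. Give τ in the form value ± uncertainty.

τ is a product of powers, so relative uncertainties combine in quadrature:
  (1·δR/R)² = (1×0.0240)² = 0.000576;  (1·δC/C)² = (1×0.0450)² = 0.00202
δτ/τ = √(0.00260) = 0.0510
τ = 0.0780 s, so δτ = 0.0510 × 0.0780 = 0.00398 s.

0.0780 ± 0.00398 s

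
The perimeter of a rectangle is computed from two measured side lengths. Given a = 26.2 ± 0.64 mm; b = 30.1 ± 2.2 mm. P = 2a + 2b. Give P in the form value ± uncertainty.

Each term contributes (cᵢ δxᵢ)² to (δP)²:
  (2·δa)² = 1.64;  (2·δb)² = 19.4
δP = √(21.0) = 4.58 mm
P = 113 mm.

113 ± 4.58 mm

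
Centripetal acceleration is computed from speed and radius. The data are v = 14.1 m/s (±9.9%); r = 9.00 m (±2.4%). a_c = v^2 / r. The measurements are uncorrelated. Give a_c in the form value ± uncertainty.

22.1 ± 4.41 m/s^2

Relative error in a monomial: (δa_c/a_c)² = Σ (nᵢ · δxᵢ/xᵢ)².
  (2·δv/v)² = (2×0.0990)² = 0.0392;  (-1·δr/r)² = (-1×0.0240)² = 0.000576
δa_c/a_c = √(0.0398) = 0.199
a_c = 22.1 m/s^2, so δa_c = 0.199 × 22.1 = 4.41 m/s^2.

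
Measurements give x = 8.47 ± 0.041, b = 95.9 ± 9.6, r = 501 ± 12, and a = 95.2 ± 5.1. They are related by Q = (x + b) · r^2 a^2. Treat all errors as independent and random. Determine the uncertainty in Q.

Let u = x + b = 104. δu = √(δx² + δb²) = √(0.00168 + 92.2) = 9.60, so δu/u = 0.0920.
Q is then a monomial in u, r, a:
δQ/Q = √((δu/u)² + (2·δr/r)² + (2·δa/a)²) = √(0.00846 + 0.00229 + 0.0115) = 0.149
Q = 2.37e+11, so δQ = 0.149 × 2.37e+11 = 3.54e+10.

3.54e+10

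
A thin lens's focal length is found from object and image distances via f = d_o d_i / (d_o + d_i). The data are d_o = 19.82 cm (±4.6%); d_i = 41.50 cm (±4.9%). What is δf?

∂f/∂d_o = (d_i/(d_o+d_i))² = 0.458;  ∂f/∂d_i = (d_o/(d_o+d_i))² = 0.104
δf = √((∂f/∂d_o · δd_o)² + (∂f/∂d_i · δd_i)²) = √(0.174 + 0.0451) = 0.469 cm

0.469 cm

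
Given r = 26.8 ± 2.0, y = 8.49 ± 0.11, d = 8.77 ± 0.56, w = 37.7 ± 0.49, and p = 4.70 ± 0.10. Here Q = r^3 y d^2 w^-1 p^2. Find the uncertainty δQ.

Relative error in a monomial: (δQ/Q)² = Σ (nᵢ · δxᵢ/xᵢ)².
  (3·δr/r)² = (3×0.0746)² = 0.0501;  (1·δy/y)² = (1×0.0130)² = 0.000168;  (2·δd/d)² = (2×0.0639)² = 0.0163;  (-1·δw/w)² = (-1×0.0130)² = 0.000169;  (2·δp/p)² = (2×0.0213)² = 0.00181
δQ/Q = √(0.0686) = 0.262
Q = 7.36e+06, so δQ = 0.262 × 7.36e+06 = 1.93e+06.

1.93e+06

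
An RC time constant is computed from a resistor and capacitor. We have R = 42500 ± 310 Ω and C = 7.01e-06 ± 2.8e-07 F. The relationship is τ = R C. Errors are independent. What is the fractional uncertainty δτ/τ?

Since τ is a product/quotient, work with relative uncertainties:
  (1·δR/R)² = (1×0.00729)² = 5.32e-05;  (1·δC/C)² = (1×0.0399)² = 0.00160
δτ/τ = √(0.00165) = 0.0406

0.0406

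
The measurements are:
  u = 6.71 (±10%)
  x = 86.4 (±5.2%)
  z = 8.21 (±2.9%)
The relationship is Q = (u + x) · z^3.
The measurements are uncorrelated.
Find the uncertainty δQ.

Let w = u + x = 93.1. δw = √(δu² + δx²) = √(0.450 + 20.2) = 4.54, so δw/w = 0.0488.
Q is then a monomial in w, z:
δQ/Q = √((δw/w)² + (3·δz/z)²) = √(0.00238 + 0.00757) = 0.0997
Q = 51500, so δQ = 0.0997 × 51500 = 5140.

5140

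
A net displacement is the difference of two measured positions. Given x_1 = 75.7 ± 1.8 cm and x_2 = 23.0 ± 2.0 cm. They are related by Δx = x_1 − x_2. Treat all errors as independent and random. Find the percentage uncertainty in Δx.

For a sum/difference, combine absolute errors in quadrature:
  (δx_1)² = 3.24;  (δx_2)² = 4.00
δΔx = √(7.24) = 2.69 cm
Δx = 52.7 cm, so δΔx/Δx = 2.69/52.7 = 0.0511.

5.11%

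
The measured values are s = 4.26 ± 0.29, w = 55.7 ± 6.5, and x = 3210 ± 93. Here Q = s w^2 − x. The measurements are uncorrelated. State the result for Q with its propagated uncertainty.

10000 ± 3210

Let p = s·w^2 = 13200. δp/p = √((1·δs/s)² + (2·δw/w)²) = √(0.00463 + 0.0545) = 0.243, so δp = 3210.
Q = p − x: δQ = √(δp² + δx²) = √(1.03e+07 + 8650) = 3210
Q = 10000.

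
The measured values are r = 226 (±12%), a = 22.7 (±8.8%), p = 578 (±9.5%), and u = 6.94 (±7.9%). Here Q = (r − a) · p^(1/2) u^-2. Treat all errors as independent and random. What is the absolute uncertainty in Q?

Let w = r − a = 203. δw = √(δr² + δa²) = √(735 + 3.99) = 27.2, so δw/w = 0.134.
Q is then a monomial in w, p, u:
δQ/Q = √((δw/w)² + (½·δp/p)² + (-2·δu/u)²) = √(0.0179 + 0.00226 + 0.0250) = 0.212
Q = 101, so δQ = 0.212 × 101 = 21.6.

21.6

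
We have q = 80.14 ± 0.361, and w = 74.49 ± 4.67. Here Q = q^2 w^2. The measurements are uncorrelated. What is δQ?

Since Q is a product/quotient, work with relative uncertainties:
  (2·δq/q)² = (2×0.00450)² = 8.12e-05;  (2·δw/w)² = (2×0.0627)² = 0.0157
δQ/Q = √(0.0158) = 0.126
Q = 3.564e+07, so δQ = 0.126 × 3.564e+07 = 4.48e+06.

4.48e+06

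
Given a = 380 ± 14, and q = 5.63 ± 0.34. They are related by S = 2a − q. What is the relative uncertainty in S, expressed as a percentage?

3.71%

Sums and differences: (δS)² = Σ (cᵢ δxᵢ)².
  (2·δa)² = 784;  (δq)² = 0.116
δS = √(784) = 28.0
S = 754, so δS/S = 28.0/754 = 0.0371.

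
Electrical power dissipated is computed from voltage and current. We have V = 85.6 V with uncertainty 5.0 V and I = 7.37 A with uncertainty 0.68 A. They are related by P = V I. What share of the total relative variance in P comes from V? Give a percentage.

28.6%

(δP/P)² = (1·δV/V)² + (1·δI/I)²
  V term: (1×0.0584)² = 0.00341
  I term: (1×0.0923)² = 0.00851
Total = 0.0119. Share from V = 0.00341/0.0119 = 0.286.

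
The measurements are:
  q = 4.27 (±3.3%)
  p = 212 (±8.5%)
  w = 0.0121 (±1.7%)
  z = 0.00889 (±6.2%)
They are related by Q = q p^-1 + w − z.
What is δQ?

Let h = q·p^-1 = 0.0201. δh/h = √((1·δq/q)² + (-1·δp/p)²) = √(0.00109 + 0.00722) = 0.0912, so δh = 0.00184.
Q = h + w − z: δQ = √(δh² + δw² + δz²) = √(3.37e-06 + 4.23e-08 + 3.04e-07) = 0.00193

0.00193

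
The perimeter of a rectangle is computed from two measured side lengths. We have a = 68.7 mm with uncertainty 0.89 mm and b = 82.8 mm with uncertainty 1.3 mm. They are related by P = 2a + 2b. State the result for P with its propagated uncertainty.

Each term contributes (cᵢ δxᵢ)² to (δP)²:
  (2·δa)² = 3.17;  (2·δb)² = 6.76
δP = √(9.93) = 3.15 mm
P = 303 mm.

303 ± 3.15 mm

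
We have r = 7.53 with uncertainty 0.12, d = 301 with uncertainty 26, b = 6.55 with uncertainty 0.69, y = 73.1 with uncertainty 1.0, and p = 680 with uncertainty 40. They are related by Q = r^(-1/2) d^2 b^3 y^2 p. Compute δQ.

Since Q is a product/quotient, work with relative uncertainties:
  (−½·δr/r)² = (-0.5×0.0159)² = 6.35e-05;  (2·δd/d)² = (2×0.0864)² = 0.0298;  (3·δb/b)² = (3×0.105)² = 0.0999;  (2·δy/y)² = (2×0.0137)² = 0.000749;  (1·δp/p)² = (1×0.0588)² = 0.00346
δQ/Q = √(0.134) = 0.366
Q = 3.37e+13, so δQ = 0.366 × 3.37e+13 = 1.23e+13.

1.23e+13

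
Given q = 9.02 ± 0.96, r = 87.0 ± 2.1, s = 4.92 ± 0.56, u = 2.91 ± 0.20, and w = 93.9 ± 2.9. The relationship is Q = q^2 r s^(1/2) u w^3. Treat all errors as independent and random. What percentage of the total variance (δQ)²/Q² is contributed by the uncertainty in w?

(δQ/Q)² = (2·δq/q)² + (1·δr/r)² + (½·δs/s)² + (1·δu/u)² + (3·δw/w)²
  q term: (2×0.106)² = 0.0453
  r term: (1×0.0241)² = 0.000583
  s term: (0.5×0.114)² = 0.00324
  u term: (1×0.0687)² = 0.00472
  w term: (3×0.0309)² = 0.00858
Total = 0.0624. Share from w = 0.00858/0.0624 = 0.137.

13.7%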